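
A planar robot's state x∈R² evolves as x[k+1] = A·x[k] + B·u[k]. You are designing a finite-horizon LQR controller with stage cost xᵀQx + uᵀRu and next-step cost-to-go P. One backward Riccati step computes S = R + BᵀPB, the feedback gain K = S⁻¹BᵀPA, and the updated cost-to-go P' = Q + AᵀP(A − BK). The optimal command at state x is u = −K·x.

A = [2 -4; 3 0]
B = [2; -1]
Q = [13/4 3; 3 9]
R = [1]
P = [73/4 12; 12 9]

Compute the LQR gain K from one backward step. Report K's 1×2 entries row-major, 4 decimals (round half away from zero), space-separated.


2.6857 -2.8000

BᵀP = [24.5000 15.0000]
S = R + BᵀPB = [1] + [34.0000] = [35.0000]
BᵀPA = [94.0000 -98.0000]
K = S⁻¹·BᵀPA = [2.6857 -2.8000]
A−BK = [-3.3714 1.6000; 5.6857 -2.8000]
AᵀP(A−BK) = [45.5429 -26.8000; -26.8000 17.6000]
P' = Q + AᵀP(A−BK) = [48.7929 -23.8000; -23.8000 26.6000]
tr(P') = 75.3929


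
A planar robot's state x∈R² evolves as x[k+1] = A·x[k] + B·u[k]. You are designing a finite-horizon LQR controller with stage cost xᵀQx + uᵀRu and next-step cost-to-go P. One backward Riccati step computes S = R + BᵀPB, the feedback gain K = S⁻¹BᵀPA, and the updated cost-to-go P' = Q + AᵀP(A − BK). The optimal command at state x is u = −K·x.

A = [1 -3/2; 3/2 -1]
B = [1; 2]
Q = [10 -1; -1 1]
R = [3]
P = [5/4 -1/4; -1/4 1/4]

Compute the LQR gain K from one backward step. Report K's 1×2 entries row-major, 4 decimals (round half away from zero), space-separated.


BᵀP = [0.7500 0.2500]
S = R + BᵀPB = [3] + [1.2500] = [4.2500]
BᵀPA = [1.1250 -1.3750]
K = S⁻¹·BᵀPA = [0.2647 -0.3235]
A−BK = [0.7353 -1.1765; 0.9706 -0.3529]
AᵀP(A−BK) = [0.7647 -1.0735; -1.0735 1.8676]
P' = Q + AᵀP(A−BK) = [10.7647 -2.0735; -2.0735 2.8676]
tr(P') = 13.6324

0.2647 -0.3235


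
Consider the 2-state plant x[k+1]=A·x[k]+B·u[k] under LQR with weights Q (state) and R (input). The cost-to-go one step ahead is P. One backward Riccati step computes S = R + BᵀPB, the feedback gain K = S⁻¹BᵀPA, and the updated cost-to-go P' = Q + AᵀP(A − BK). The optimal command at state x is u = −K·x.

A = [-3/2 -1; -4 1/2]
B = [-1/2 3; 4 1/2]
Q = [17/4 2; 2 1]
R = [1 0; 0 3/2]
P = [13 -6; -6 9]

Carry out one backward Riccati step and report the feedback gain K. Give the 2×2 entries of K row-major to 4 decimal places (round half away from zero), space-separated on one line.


-0.9052 0.1646 -0.6343 -0.3007

BᵀP = [-30.5000 39.0000; 36.0000 -13.5000]
S = R + BᵀPB = [1 0; 0 3/2] + [171.2500 -72.0000; -72.0000 101.2500] = [172.2500 -72.0000; -72.0000 102.7500]
BᵀPA = [-110.2500 50.0000; 0.0000 -42.7500]
K = S⁻¹·BᵀPA = [-0.9052 0.1646; -0.6343 -0.3007]
A−BK = [-0.0497 -0.0155; -0.0621 -0.0079]
AᵀP(A−BK) = [1.4526 0.1435; 0.1435 0.1650]
P' = Q + AᵀP(A−BK) = [5.7026 2.1435; 2.1435 1.1650]
tr(P') = 6.8676


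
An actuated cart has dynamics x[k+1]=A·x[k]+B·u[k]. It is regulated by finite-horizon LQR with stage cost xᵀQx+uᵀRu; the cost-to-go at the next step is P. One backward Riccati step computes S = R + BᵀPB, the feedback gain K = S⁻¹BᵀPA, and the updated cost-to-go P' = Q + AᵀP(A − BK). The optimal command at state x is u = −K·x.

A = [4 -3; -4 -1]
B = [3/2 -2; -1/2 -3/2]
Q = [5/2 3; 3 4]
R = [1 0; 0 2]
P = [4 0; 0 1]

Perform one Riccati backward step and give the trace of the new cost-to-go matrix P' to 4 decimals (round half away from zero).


BᵀP = [6.0000 -0.5000; -8.0000 -1.5000]
S = R + BᵀPB = [1 0; 0 2] + [9.2500 -11.2500; -11.2500 18.2500] = [10.2500 -11.2500; -11.2500 20.2500]
BᵀPA = [26.0000 -17.5000; -26.0000 25.5000]
K = S⁻¹·BᵀPA = [2.8889 -0.8333; 0.3210 0.7963]
A−BK = [0.3086 -0.1574; -2.0741 -0.2222]
AᵀP(A−BK) = [13.2346 -1.6296; -1.6296 2.1111]
P' = Q + AᵀP(A−BK) = [15.7346 1.3704; 1.3704 6.1111]
tr(P') = 21.8457

21.8457


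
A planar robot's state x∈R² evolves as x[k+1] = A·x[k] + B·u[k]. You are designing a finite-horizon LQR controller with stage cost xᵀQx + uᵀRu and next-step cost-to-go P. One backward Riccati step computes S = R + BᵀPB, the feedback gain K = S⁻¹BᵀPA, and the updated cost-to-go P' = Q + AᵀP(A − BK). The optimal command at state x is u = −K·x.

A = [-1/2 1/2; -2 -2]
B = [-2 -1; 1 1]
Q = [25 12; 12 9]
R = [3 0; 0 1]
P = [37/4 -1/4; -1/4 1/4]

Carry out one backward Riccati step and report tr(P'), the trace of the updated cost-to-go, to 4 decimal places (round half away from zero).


36.0459

BᵀP = [-18.7500 0.7500; -9.5000 0.5000]
S = R + BᵀPB = [3 0; 0 1] + [38.2500 19.5000; 19.5000 10.0000] = [41.2500 19.5000; 19.5000 11.0000]
BᵀPA = [7.8750 -10.8750; 3.7500 -5.7500]
K = S⁻¹·BᵀPA = [0.1837 -0.1020; 0.0153 -0.3418]
A−BK = [-0.1173 -0.0459; -2.1990 -1.5561]
AᵀP(A−BK) = [1.3087 0.7730; 0.7730 0.7372]
P' = Q + AᵀP(A−BK) = [26.3087 12.7730; 12.7730 9.7372]
tr(P') = 36.0459


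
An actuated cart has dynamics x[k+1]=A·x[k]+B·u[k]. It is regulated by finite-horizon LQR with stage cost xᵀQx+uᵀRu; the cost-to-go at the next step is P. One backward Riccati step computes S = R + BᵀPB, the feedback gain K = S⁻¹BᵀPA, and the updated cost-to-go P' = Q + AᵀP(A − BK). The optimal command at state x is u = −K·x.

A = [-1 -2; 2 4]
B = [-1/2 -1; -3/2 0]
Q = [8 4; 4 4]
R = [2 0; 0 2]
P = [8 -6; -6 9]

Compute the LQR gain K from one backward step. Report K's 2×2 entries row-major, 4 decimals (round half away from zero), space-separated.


-1.2549 -2.5098 1.3725 2.7451

BᵀP = [5.0000 -10.5000; -8.0000 6.0000]
S = R + BᵀPB = [2 0; 0 2] + [13.2500 -5.0000; -5.0000 8.0000] = [15.2500 -5.0000; -5.0000 10.0000]
BᵀPA = [-26.0000 -52.0000; 20.0000 40.0000]
K = S⁻¹·BᵀPA = [-1.2549 -2.5098; 1.3725 2.7451]
A−BK = [-0.2549 -0.5098; 0.1176 0.2353]
AᵀP(A−BK) = [7.9216 15.8431; 15.8431 31.6863]
P' = Q + AᵀP(A−BK) = [15.9216 19.8431; 19.8431 35.6863]
tr(P') = 51.6078


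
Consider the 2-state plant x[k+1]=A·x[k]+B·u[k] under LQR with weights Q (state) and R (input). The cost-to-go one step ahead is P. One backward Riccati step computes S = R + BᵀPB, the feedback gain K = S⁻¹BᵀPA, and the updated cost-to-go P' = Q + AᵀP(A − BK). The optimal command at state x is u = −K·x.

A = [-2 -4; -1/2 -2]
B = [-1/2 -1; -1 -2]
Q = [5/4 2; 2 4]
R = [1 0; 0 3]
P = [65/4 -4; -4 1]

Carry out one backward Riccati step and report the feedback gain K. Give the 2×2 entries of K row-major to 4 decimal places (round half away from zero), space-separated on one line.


2.2275 4.1677 1.4850 2.7784

BᵀP = [-4.1250 1.0000; -8.2500 2.0000]
S = R + BᵀPB = [1 0; 0 3] + [1.0625 2.1250; 2.1250 4.2500] = [2.0625 2.1250; 2.1250 7.2500]
BᵀPA = [7.7500 14.5000; 15.5000 29.0000]
K = S⁻¹·BᵀPA = [2.2275 4.1677; 1.4850 2.7784]
A−BK = [0.5988 0.8623; 4.6976 7.7246]
AᵀP(A−BK) = [16.9686 31.6347; 31.6347 58.9940]
P' = Q + AᵀP(A−BK) = [18.2186 33.6347; 33.6347 62.9940]
tr(P') = 81.2126


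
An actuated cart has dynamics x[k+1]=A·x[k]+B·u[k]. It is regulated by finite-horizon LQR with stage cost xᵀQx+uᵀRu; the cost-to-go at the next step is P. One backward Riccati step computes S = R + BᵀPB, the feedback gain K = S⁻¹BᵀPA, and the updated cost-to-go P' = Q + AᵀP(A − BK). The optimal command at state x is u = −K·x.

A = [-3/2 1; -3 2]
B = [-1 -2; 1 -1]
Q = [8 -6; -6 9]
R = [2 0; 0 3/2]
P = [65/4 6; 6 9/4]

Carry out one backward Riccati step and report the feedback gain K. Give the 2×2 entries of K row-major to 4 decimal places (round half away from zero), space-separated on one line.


BᵀP = [-10.2500 -3.7500; -38.5000 -14.2500]
S = R + BᵀPB = [2 0; 0 3/2] + [6.5000 24.2500; 24.2500 91.2500] = [8.5000 24.2500; 24.2500 92.7500]
BᵀPA = [26.6250 -17.7500; 100.5000 -67.0000]
K = S⁻¹·BᵀPA = [0.1615 -0.1076; 1.0413 -0.6942]
A−BK = [0.7441 -0.4961; -2.1201 1.4134]
AᵀP(A−BK) = [1.8586 -1.2391; -1.2391 0.8261]
P' = Q + AᵀP(A−BK) = [9.8586 -7.2391; -7.2391 9.8261]
tr(P') = 19.6847

0.1615 -0.1076 1.0413 -0.6942


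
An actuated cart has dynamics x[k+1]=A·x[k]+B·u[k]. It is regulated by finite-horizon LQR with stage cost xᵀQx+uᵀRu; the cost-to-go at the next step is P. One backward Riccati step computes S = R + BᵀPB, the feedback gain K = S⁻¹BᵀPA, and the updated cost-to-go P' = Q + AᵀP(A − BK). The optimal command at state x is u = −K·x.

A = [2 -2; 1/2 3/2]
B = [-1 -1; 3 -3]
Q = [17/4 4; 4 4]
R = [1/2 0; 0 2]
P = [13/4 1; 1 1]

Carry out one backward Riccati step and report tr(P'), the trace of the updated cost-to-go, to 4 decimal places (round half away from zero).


BᵀP = [-0.2500 2.0000; -6.2500 -4.0000]
S = R + BᵀPB = [1/2 0; 0 2] + [6.2500 -5.7500; -5.7500 18.2500] = [6.7500 -5.7500; -5.7500 20.2500]
BᵀPA = [0.5000 3.5000; -14.5000 6.5000]
K = S⁻¹·BᵀPA = [-0.7069 1.0446; -0.9168 0.6176]
A−BK = [0.3764 -0.3378; -0.1297 0.2189]
AᵀP(A−BK) = [2.3103 -1.8169; -1.8169 1.5793]
P' = Q + AᵀP(A−BK) = [6.5603 2.1831; 2.1831 5.5793]
tr(P') = 12.1396

12.1396


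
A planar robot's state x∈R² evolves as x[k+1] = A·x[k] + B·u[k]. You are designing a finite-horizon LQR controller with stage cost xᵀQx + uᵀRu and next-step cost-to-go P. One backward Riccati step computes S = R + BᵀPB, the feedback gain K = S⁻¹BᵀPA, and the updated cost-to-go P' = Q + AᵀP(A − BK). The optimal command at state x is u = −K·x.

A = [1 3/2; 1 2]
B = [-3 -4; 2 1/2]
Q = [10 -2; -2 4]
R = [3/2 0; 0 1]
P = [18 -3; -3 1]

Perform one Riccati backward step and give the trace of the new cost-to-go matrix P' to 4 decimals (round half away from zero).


16.2437

BᵀP = [-60.0000 11.0000; -73.5000 12.5000]
S = R + BᵀPB = [3/2 0; 0 1] + [202.0000 245.5000; 245.5000 300.2500] = [203.5000 245.5000; 245.5000 301.2500]
BᵀPA = [-49.0000 -68.0000; -61.0000 -85.2500]
K = S⁻¹·BᵀPA = [0.2072 0.4292; -0.3713 -0.6328]
A−BK = [0.1362 0.2566; 0.7713 1.4579]
AᵀP(A−BK) = [0.5008 0.9325; 0.9325 1.7429]
P' = Q + AᵀP(A−BK) = [10.5008 -1.0675; -1.0675 5.7429]
tr(P') = 16.2437


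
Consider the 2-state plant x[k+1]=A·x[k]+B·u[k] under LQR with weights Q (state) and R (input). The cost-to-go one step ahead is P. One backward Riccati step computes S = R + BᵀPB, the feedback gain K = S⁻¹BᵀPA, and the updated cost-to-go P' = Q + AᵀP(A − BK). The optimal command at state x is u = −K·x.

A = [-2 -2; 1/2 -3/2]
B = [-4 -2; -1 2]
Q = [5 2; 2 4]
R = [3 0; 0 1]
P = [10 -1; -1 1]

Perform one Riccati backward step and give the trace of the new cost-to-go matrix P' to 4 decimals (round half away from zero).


10.7240

BᵀP = [-39.0000 3.0000; -22.0000 4.0000]
S = R + BᵀPB = [3 0; 0 1] + [153.0000 84.0000; 84.0000 52.0000] = [156.0000 84.0000; 84.0000 53.0000]
BᵀPA = [79.5000 73.5000; 46.0000 38.0000]
K = S⁻¹·BᵀPA = [0.2884 0.5804; 0.4109 -0.2030]
A−BK = [-0.0248 -0.0842; -0.0334 -0.5136]
AᵀP(A−BK) = [0.4239 0.4412; 0.4412 1.3001]
P' = Q + AᵀP(A−BK) = [5.4239 2.4412; 2.4412 5.3001]
tr(P') = 10.7240


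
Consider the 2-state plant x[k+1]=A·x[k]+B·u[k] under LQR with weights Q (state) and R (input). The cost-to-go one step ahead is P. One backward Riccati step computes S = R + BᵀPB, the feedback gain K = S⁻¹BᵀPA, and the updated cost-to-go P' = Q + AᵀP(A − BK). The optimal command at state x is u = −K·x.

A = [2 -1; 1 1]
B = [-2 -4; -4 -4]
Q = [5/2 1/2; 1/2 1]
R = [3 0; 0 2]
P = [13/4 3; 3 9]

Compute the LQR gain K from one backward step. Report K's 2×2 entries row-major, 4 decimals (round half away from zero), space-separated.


0.1893 -0.5189 -0.4892 0.3489

BᵀP = [-18.5000 -42.0000; -25.0000 -48.0000]
S = R + BᵀPB = [3 0; 0 2] + [205.0000 242.0000; 242.0000 292.0000] = [208.0000 242.0000; 242.0000 294.0000]
BᵀPA = [-79.0000 -23.5000; -98.0000 -23.0000]
K = S⁻¹·BᵀPA = [0.1893 -0.5189; -0.4892 0.3489]
A−BK = [0.4219 -0.6422; -0.1994 0.3199]
AᵀP(A−BK) = [1.0178 -1.3018; -1.3018 2.0802]
P' = Q + AᵀP(A−BK) = [3.5178 -0.8018; -0.8018 3.0802]
tr(P') = 6.5980


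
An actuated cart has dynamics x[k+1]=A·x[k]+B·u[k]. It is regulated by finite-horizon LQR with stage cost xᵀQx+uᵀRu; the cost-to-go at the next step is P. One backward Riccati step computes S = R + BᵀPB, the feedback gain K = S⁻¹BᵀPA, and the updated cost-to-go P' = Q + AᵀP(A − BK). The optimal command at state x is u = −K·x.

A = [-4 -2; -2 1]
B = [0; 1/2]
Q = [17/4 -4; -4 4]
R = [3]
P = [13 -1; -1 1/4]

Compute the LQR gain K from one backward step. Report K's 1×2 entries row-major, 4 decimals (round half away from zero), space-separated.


0.5714 0.3673

BᵀP = [-0.5000 0.1250]
S = R + BᵀPB = [3] + [0.0625] = [3.0625]
BᵀPA = [1.7500 1.1250]
K = S⁻¹·BᵀPA = [0.5714 0.3673]
A−BK = [-4.0000 -2.0000; -2.2857 0.8163]
AᵀP(A−BK) = [192.0000 102.8571; 102.8571 55.8367]
P' = Q + AᵀP(A−BK) = [196.2500 98.8571; 98.8571 59.8367]
tr(P') = 256.0867


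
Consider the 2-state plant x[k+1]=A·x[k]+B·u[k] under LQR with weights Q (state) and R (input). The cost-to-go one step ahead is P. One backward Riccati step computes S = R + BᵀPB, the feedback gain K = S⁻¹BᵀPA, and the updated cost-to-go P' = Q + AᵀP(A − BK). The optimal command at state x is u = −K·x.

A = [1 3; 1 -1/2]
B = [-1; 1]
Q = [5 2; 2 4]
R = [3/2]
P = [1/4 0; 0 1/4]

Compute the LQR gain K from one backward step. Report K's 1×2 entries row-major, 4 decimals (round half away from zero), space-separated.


0.0000 -0.4375

BᵀP = [-0.2500 0.2500]
S = R + BᵀPB = [3/2] + [0.5000] = [2.0000]
BᵀPA = [0.0000 -0.8750]
K = S⁻¹·BᵀPA = [0.0000 -0.4375]
A−BK = [1.0000 2.5625; 1.0000 -0.0625]
AᵀP(A−BK) = [0.5000 0.6250; 0.6250 1.9297]
P' = Q + AᵀP(A−BK) = [5.5000 2.6250; 2.6250 5.9297]
tr(P') = 11.4297


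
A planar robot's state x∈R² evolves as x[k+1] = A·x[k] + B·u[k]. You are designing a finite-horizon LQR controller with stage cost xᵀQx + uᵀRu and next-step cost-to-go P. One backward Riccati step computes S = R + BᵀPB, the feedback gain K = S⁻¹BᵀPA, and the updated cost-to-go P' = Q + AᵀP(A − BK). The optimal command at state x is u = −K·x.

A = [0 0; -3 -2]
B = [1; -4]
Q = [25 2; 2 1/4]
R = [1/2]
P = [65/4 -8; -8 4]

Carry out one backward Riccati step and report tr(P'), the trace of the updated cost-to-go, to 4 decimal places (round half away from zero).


25.5194

BᵀP = [48.2500 -24.0000]
S = R + BᵀPB = [1/2] + [144.2500] = [144.7500]
BᵀPA = [72.0000 48.0000]
K = S⁻¹·BᵀPA = [0.4974 0.3316]
A−BK = [-0.4974 -0.3316; -1.0104 -0.6736]
AᵀP(A−BK) = [0.1865 0.1244; 0.1244 0.0829]
P' = Q + AᵀP(A−BK) = [25.1865 2.1244; 2.1244 0.3329]
tr(P') = 25.5194


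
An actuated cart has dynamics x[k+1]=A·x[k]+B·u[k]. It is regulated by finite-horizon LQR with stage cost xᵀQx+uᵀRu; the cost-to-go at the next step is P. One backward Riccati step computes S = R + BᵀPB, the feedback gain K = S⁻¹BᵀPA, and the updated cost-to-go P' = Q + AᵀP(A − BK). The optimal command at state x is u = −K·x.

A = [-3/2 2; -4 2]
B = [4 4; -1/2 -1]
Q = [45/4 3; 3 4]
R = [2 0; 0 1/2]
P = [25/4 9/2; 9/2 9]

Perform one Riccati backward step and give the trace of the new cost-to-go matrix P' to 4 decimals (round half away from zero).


BᵀP = [22.7500 13.5000; 20.5000 9.0000]
S = R + BᵀPB = [2 0; 0 1/2] + [84.2500 77.5000; 77.5000 73.0000] = [86.2500 77.5000; 77.5000 73.5000]
BᵀPA = [-88.1250 72.5000; -66.7500 59.0000]
K = S⁻¹·BᵀPA = [-3.9146 2.2702; 3.2195 -1.5910]
A−BK = [1.2805 -0.7167; -2.7378 1.5441]
AᵀP(A−BK) = [81.9878 -46.3902; -46.3902 26.2814]
P' = Q + AᵀP(A−BK) = [93.2378 -43.3902; -43.3902 30.2814]
tr(P') = 123.5192

123.5192


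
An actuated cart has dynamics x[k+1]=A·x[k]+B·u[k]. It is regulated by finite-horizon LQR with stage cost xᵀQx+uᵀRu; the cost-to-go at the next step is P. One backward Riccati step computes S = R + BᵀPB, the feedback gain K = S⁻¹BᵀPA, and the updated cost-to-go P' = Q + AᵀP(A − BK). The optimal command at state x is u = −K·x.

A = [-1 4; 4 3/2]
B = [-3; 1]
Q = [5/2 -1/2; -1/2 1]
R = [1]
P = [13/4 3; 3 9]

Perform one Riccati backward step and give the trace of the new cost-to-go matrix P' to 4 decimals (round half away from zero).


BᵀP = [-6.7500 0.0000]
S = R + BᵀPB = [1] + [20.2500] = [21.2500]
BᵀPA = [6.7500 -27.0000]
K = S⁻¹·BᵀPA = [0.3176 -1.2706]
A−BK = [-0.0471 0.1882; 3.6824 2.7706]
AᵀP(A−BK) = [121.1059 93.0765; 93.0765 73.9441]
P' = Q + AᵀP(A−BK) = [123.6059 92.5765; 92.5765 74.9441]
tr(P') = 198.5500

198.5500


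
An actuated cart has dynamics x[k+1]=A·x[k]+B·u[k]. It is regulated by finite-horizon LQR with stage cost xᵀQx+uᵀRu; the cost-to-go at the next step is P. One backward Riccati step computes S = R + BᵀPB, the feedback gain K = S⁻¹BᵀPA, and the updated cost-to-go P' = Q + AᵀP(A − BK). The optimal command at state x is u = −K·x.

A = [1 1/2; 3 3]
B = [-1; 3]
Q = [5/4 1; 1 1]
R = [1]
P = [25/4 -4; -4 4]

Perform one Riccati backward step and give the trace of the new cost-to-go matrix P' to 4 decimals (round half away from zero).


10.4294

BᵀP = [-18.2500 16.0000]
S = R + BᵀPB = [1] + [66.2500] = [67.2500]
BᵀPA = [29.7500 38.8750]
K = S⁻¹·BᵀPA = [0.4424 0.5781]
A−BK = [1.4424 1.0781; 1.6729 1.2658]
AᵀP(A−BK) = [5.0892 3.9275; 3.9275 3.0901]
P' = Q + AᵀP(A−BK) = [6.3392 4.9275; 4.9275 4.0901]
tr(P') = 10.4294


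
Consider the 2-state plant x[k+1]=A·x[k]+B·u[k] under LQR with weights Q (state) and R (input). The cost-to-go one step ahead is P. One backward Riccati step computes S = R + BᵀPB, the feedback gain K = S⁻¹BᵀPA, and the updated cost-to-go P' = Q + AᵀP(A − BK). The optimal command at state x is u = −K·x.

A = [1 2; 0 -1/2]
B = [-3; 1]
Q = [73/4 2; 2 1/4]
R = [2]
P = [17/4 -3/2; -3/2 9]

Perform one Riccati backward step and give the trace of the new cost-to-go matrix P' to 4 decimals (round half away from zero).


20.1824

BᵀP = [-14.2500 13.5000]
S = R + BᵀPB = [2] + [56.2500] = [58.2500]
BᵀPA = [-14.2500 -35.2500]
K = S⁻¹·BᵀPA = [-0.2446 -0.6052]
A−BK = [0.2661 0.1845; 0.2446 0.1052]
AᵀP(A−BK) = [0.7639 0.6266; 0.6266 0.9185]
P' = Q + AᵀP(A−BK) = [19.0139 2.6266; 2.6266 1.1685]
tr(P') = 20.1824


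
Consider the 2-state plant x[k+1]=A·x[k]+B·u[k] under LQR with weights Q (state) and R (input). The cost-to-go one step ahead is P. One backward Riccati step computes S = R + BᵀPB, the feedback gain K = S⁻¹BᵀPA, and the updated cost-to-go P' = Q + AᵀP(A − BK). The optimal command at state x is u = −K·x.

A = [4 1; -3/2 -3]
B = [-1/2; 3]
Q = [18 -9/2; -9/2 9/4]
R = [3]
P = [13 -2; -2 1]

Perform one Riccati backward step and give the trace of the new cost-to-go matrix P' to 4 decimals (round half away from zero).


BᵀP = [-12.5000 4.0000]
S = R + BᵀPB = [3] + [18.2500] = [21.2500]
BᵀPA = [-56.0000 -24.5000]
K = S⁻¹·BᵀPA = [-2.6353 -1.1529]
A−BK = [2.6824 0.4235; 6.4059 0.4588]
AᵀP(A−BK) = [86.6735 18.9353; 18.9353 5.7529]
P' = Q + AᵀP(A−BK) = [104.6735 14.4353; 14.4353 8.0029]
tr(P') = 112.6765

112.6765


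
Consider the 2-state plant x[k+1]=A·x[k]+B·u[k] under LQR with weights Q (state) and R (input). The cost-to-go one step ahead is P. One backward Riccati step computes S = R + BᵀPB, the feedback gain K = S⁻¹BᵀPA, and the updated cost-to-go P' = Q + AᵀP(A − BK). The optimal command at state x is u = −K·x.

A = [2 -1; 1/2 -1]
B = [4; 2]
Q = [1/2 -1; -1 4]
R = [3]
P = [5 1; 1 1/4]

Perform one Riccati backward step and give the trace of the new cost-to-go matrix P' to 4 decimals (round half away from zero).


BᵀP = [22.0000 4.5000]
S = R + BᵀPB = [3] + [97.0000] = [100.0000]
BᵀPA = [46.2500 -26.5000]
K = S⁻¹·BᵀPA = [0.4625 -0.2650]
A−BK = [0.1500 0.0600; -0.4250 -0.4700]
AᵀP(A−BK) = [0.6719 -0.3688; -0.3688 0.2275]
P' = Q + AᵀP(A−BK) = [1.1719 -1.3688; -1.3688 4.2275]
tr(P') = 5.3994

5.3994


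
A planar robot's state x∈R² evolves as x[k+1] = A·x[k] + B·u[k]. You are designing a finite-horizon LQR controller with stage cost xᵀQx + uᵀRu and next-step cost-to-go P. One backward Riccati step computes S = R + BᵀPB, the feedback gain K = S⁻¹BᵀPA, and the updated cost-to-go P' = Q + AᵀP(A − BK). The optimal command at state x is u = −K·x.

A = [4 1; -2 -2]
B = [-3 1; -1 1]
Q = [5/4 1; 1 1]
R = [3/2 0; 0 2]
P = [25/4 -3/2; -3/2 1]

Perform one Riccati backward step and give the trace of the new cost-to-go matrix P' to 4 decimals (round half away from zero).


BᵀP = [-17.2500 3.5000; 4.7500 -0.5000]
S = R + BᵀPB = [3/2 0; 0 2] + [48.2500 -13.7500; -13.7500 4.2500] = [49.7500 -13.7500; -13.7500 6.2500]
BᵀPA = [-76.0000 -24.2500; 20.0000 5.7500]
K = S⁻¹·BᵀPA = [-1.6410 -0.5949; -0.4103 -0.3887]
A−BK = [-0.5128 -0.3959; -3.2308 -2.2062]
AᵀP(A−BK) = [11.4872 6.5641; 6.5641 4.0595]
P' = Q + AᵀP(A−BK) = [12.7372 7.5641; 7.5641 5.0595]
tr(P') = 17.7967

17.7967


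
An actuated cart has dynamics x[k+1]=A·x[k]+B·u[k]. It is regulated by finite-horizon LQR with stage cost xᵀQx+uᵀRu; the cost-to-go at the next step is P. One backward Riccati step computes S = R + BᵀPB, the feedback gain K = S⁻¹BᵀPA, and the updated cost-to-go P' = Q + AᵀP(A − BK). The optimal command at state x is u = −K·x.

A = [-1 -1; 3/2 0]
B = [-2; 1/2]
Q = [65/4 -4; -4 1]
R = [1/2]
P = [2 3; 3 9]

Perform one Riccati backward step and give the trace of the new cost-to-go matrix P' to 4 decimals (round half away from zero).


BᵀP = [-2.5000 -1.5000]
S = R + BᵀPB = [1/2] + [4.2500] = [4.7500]
BᵀPA = [0.2500 2.5000]
K = S⁻¹·BᵀPA = [0.0526 0.5263]
A−BK = [-0.8947 0.0526; 1.4737 -0.2632]
AᵀP(A−BK) = [13.2368 -2.6316; -2.6316 0.6842]
P' = Q + AᵀP(A−BK) = [29.4868 -6.6316; -6.6316 1.6842]
tr(P') = 31.1711

31.1711


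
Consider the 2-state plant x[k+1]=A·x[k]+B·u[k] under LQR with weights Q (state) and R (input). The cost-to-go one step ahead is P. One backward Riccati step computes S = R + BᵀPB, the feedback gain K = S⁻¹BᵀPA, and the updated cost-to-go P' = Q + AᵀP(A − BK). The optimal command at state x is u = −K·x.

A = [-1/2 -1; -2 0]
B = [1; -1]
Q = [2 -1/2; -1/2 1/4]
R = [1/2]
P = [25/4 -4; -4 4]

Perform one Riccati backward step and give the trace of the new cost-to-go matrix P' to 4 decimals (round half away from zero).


BᵀP = [10.2500 -8.0000]
S = R + BᵀPB = [1/2] + [18.2500] = [18.7500]
BᵀPA = [10.8750 -10.2500]
K = S⁻¹·BᵀPA = [0.5800 -0.5467]
A−BK = [-1.0800 -0.4533; -1.4200 -0.5467]
AᵀP(A−BK) = [3.2550 1.0700; 1.0700 0.6467]
P' = Q + AᵀP(A−BK) = [5.2550 0.5700; 0.5700 0.8967]
tr(P') = 6.1517

6.1517


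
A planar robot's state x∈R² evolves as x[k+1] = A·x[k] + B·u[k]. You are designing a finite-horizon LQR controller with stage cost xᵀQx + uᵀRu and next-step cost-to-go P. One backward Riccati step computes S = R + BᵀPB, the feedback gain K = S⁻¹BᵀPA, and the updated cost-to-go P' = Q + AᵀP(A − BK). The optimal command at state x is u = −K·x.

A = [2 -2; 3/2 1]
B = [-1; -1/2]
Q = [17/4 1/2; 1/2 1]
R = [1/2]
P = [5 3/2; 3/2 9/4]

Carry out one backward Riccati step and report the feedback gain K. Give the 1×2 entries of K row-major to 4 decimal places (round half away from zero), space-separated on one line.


BᵀP = [-5.7500 -2.6250]
S = R + BᵀPB = [1/2] + [7.0625] = [7.5625]
BᵀPA = [-15.4375 8.8750]
K = S⁻¹·BᵀPA = [-2.0413 1.1736]
A−BK = [-0.0413 -0.8264; 0.4793 1.5868]
AᵀP(A−BK) = [2.5496 -0.0083; -0.0083 5.8347]
P' = Q + AᵀP(A−BK) = [6.7996 0.4917; 0.4917 6.8347]
tr(P') = 13.6343

-2.0413 1.1736


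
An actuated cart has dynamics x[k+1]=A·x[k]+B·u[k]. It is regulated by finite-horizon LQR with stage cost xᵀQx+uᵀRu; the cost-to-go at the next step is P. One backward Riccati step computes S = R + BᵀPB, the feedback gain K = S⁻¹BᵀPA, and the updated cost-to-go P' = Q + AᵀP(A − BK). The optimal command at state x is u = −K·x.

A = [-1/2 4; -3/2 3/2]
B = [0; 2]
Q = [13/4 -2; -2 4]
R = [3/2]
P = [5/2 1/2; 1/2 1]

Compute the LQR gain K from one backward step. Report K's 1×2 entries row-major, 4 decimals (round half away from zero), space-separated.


-0.6364 1.2727

BᵀP = [1.0000 2.0000]
S = R + BᵀPB = [3/2] + [4.0000] = [5.5000]
BᵀPA = [-3.5000 7.0000]
K = S⁻¹·BᵀPA = [-0.6364 1.2727]
A−BK = [-0.5000 4.0000; -0.2273 -1.0455]
AᵀP(A−BK) = [1.3977 -6.1705; -6.1705 39.3409]
P' = Q + AᵀP(A−BK) = [4.6477 -8.1705; -8.1705 43.3409]
tr(P') = 47.9886


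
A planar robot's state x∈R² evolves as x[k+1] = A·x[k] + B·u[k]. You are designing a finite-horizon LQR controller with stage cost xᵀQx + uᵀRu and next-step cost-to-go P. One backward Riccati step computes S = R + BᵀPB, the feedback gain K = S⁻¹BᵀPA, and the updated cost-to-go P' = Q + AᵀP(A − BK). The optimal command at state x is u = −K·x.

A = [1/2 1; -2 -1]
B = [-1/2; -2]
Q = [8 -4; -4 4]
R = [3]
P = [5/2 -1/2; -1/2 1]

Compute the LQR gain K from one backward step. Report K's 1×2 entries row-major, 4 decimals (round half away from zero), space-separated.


0.5094 0.2264

BᵀP = [-0.2500 -1.7500]
S = R + BᵀPB = [3] + [3.6250] = [6.6250]
BᵀPA = [3.3750 1.5000]
K = S⁻¹·BᵀPA = [0.5094 0.2264]
A−BK = [0.7547 1.1132; -0.9811 -0.5472]
AᵀP(A−BK) = [3.9057 3.7358; 3.7358 4.1604]
P' = Q + AᵀP(A−BK) = [11.9057 -0.2642; -0.2642 8.1604]
tr(P') = 20.0660


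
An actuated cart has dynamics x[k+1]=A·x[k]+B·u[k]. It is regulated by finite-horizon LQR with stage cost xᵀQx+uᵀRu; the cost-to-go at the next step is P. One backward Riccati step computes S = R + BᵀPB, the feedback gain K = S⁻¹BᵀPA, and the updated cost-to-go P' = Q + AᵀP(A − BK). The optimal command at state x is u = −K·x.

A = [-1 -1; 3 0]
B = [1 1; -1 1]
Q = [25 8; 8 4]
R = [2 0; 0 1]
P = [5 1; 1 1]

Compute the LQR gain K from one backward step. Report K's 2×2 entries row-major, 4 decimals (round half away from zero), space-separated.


BᵀP = [4.0000 0.0000; 6.0000 2.0000]
S = R + BᵀPB = [2 0; 0 1] + [4.0000 4.0000; 4.0000 8.0000] = [6.0000 4.0000; 4.0000 9.0000]
BᵀPA = [-4.0000 -4.0000; 0.0000 -6.0000]
K = S⁻¹·BᵀPA = [-0.9474 -0.3158; 0.4211 -0.5263]
A−BK = [-0.4737 -0.1579; 1.6316 0.2105]
AᵀP(A−BK) = [4.2105 0.7368; 0.7368 0.5789]
P' = Q + AᵀP(A−BK) = [29.2105 8.7368; 8.7368 4.5789]
tr(P') = 33.7895

-0.9474 -0.3158 0.4211 -0.5263


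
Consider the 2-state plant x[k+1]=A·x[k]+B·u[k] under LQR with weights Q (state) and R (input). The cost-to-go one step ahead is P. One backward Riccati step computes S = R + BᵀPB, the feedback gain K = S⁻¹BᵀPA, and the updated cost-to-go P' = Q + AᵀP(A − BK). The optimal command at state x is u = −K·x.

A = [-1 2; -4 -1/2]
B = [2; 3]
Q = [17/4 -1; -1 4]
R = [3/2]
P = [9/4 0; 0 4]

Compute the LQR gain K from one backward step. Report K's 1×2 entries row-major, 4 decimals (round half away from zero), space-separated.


-1.1290 0.0645

BᵀP = [4.5000 12.0000]
S = R + BᵀPB = [3/2] + [45.0000] = [46.5000]
BᵀPA = [-52.5000 3.0000]
K = S⁻¹·BᵀPA = [-1.1290 0.0645]
A−BK = [1.2581 1.8710; -0.6129 -0.6935]
AᵀP(A−BK) = [6.9758 6.8871; 6.8871 9.8065]
P' = Q + AᵀP(A−BK) = [11.2258 5.8871; 5.8871 13.8065]
tr(P') = 25.0323


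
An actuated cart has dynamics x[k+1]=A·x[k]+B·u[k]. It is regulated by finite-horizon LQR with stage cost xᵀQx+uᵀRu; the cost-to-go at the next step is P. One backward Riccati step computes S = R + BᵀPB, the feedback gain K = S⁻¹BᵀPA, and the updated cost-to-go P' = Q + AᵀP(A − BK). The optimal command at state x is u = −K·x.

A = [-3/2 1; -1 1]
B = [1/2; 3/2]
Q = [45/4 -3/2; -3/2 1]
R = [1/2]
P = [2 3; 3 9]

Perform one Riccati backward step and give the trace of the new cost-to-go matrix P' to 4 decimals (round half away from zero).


BᵀP = [5.5000 15.0000]
S = R + BᵀPB = [1/2] + [25.2500] = [25.7500]
BᵀPA = [-23.2500 20.5000]
K = S⁻¹·BᵀPA = [-0.9029 0.7961]
A−BK = [-1.0485 0.6019; 0.3544 -0.1942]
AᵀP(A−BK) = [1.5073 -0.9903; -0.9903 0.6796]
P' = Q + AᵀP(A−BK) = [12.7573 -2.4903; -2.4903 1.6796]
tr(P') = 14.4369

14.4369


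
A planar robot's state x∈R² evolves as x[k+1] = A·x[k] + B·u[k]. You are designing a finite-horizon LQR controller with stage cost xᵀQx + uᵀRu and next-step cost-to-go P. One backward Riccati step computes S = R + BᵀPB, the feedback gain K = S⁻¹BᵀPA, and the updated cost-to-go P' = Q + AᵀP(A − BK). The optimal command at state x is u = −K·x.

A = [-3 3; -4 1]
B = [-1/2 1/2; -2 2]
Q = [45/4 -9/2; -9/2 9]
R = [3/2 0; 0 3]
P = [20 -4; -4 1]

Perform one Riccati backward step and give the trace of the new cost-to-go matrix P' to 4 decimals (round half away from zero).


BᵀP = [-2.0000 0.0000; 2.0000 0.0000]
S = R + BᵀPB = [3/2 0; 0 3] + [1.0000 -1.0000; -1.0000 1.0000] = [2.5000 -1.0000; -1.0000 4.0000]
BᵀPA = [6.0000 -6.0000; -6.0000 6.0000]
K = S⁻¹·BᵀPA = [2.0000 -2.0000; -1.0000 1.0000]
A−BK = [-1.5000 1.5000; 2.0000 -5.0000]
AᵀP(A−BK) = [82.0000 -106.0000; -106.0000 139.0000]
P' = Q + AᵀP(A−BK) = [93.2500 -110.5000; -110.5000 148.0000]
tr(P') = 241.2500

241.2500


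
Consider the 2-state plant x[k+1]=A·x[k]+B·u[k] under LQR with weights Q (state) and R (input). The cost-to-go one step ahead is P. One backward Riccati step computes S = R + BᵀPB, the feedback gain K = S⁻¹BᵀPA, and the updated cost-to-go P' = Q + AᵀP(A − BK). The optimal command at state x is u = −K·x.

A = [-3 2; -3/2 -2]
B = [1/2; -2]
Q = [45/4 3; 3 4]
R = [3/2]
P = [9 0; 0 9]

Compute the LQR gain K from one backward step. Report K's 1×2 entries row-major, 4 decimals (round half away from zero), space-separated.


BᵀP = [4.5000 -18.0000]
S = R + BᵀPB = [3/2] + [38.2500] = [39.7500]
BᵀPA = [13.5000 45.0000]
K = S⁻¹·BᵀPA = [0.3396 1.1321]
A−BK = [-3.1698 1.4340; -0.8208 0.2642]
AᵀP(A−BK) = [96.6651 -42.2830; -42.2830 21.0566]
P' = Q + AᵀP(A−BK) = [107.9151 -39.2830; -39.2830 25.0566]
tr(P') = 132.9717

0.3396 1.1321


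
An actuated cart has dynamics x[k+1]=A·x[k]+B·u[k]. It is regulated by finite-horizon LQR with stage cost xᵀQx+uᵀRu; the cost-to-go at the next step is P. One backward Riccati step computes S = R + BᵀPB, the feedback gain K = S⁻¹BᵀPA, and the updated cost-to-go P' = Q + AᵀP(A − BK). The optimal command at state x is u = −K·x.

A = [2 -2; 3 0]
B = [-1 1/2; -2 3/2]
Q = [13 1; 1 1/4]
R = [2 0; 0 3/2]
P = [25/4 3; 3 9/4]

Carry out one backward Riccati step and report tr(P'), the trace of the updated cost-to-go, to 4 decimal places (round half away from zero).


21.5857

BᵀP = [-12.2500 -7.5000; 7.6250 4.8750]
S = R + BᵀPB = [2 0; 0 3/2] + [27.2500 -17.3750; -17.3750 11.1250] = [29.2500 -17.3750; -17.3750 12.6250]
BᵀPA = [-47.0000 24.5000; 29.8750 -15.2500]
K = S⁻¹·BᵀPA = [-1.1025 0.6580; 0.8491 -0.3023]
A−BK = [0.4730 -1.1908; -0.4786 1.7695]
AᵀP(A−BK) = [4.0677 -3.0410; -3.0410 4.2680]
P' = Q + AᵀP(A−BK) = [17.0677 -2.0410; -2.0410 4.5180]
tr(P') = 21.5857


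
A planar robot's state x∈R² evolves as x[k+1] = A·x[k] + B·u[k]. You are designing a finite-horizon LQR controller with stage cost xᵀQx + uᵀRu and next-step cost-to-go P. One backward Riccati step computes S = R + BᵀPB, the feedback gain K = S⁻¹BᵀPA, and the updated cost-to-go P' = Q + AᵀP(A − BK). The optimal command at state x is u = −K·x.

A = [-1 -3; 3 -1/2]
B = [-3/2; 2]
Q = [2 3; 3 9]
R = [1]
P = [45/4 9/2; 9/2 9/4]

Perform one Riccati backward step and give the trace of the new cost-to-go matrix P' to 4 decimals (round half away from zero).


BᵀP = [-7.8750 -2.2500]
S = R + BᵀPB = [1] + [7.3125] = [8.3125]
BᵀPA = [1.1250 24.7500]
K = S⁻¹·BᵀPA = [0.1353 2.9774]
A−BK = [-0.7970 1.4662; 2.7293 -6.4549]
AᵀP(A−BK) = [4.3477 -11.2246; -11.2246 41.6208]
P' = Q + AᵀP(A−BK) = [6.3477 -8.2246; -8.2246 50.6208]
tr(P') = 56.9685

56.9685


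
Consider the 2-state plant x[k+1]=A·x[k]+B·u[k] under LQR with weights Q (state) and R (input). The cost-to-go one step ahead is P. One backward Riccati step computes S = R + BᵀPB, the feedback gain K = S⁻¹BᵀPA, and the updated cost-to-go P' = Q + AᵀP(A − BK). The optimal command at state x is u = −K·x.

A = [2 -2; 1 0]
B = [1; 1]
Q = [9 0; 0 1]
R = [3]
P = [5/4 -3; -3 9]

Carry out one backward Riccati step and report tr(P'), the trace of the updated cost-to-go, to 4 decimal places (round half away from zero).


BᵀP = [-1.7500 6.0000]
S = R + BᵀPB = [3] + [4.2500] = [7.2500]
BᵀPA = [2.5000 3.5000]
K = S⁻¹·BᵀPA = [0.3448 0.4828]
A−BK = [1.6552 -2.4828; 0.6552 -0.4828]
AᵀP(A−BK) = [1.1379 -0.2069; -0.2069 3.3103]
P' = Q + AᵀP(A−BK) = [10.1379 -0.2069; -0.2069 4.3103]
tr(P') = 14.4483

14.4483


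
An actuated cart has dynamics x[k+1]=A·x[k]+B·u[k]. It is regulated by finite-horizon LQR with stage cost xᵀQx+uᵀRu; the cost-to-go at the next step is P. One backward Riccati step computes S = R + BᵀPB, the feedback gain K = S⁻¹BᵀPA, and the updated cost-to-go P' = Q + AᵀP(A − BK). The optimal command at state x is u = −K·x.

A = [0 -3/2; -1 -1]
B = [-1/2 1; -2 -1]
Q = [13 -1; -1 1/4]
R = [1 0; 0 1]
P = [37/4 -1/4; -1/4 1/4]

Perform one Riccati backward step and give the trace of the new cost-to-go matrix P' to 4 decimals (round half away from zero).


15.0975

BᵀP = [-4.1250 -0.3750; 9.5000 -0.5000]
S = R + BᵀPB = [1 0; 0 1] + [2.8125 -3.7500; -3.7500 10.0000] = [3.8125 -3.7500; -3.7500 11.0000]
BᵀPA = [0.3750 6.5625; 0.5000 -13.7500]
K = S⁻¹·BᵀPA = [0.2152 0.7399; 0.1188 -0.9978]
A−BK = [-0.0112 -0.1323; -0.4507 -0.5179]
AᵀP(A−BK) = [0.1099 0.0964; 0.0964 1.7377]
P' = Q + AᵀP(A−BK) = [13.1099 -0.9036; -0.9036 1.9877]
tr(P') = 15.0975


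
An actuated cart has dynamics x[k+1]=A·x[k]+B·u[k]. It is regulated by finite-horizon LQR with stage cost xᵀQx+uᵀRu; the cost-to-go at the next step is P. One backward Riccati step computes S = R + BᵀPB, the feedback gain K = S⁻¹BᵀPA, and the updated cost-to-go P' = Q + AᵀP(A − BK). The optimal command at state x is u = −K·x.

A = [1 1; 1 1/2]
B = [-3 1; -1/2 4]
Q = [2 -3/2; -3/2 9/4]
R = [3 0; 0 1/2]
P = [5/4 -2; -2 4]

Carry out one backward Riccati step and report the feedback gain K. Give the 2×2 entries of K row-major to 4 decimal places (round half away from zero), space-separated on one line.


BᵀP = [-2.7500 4.0000; -6.7500 14.0000]
S = R + BᵀPB = [3 0; 0 1/2] + [6.2500 13.2500; 13.2500 49.2500] = [9.2500 13.2500; 13.2500 49.7500]
BᵀPA = [1.2500 -0.7500; 7.2500 0.2500]
K = S⁻¹·BᵀPA = [-0.1190 -0.1427; 0.1774 0.0430]
A−BK = [0.4655 0.5288; 0.2308 0.2565]
AᵀP(A−BK) = [0.1124 0.1164; 0.1164 0.1322]
P' = Q + AᵀP(A−BK) = [2.1124 -1.3836; -1.3836 2.3822]
tr(P') = 4.4946

-0.1190 -0.1427 0.1774 0.0430


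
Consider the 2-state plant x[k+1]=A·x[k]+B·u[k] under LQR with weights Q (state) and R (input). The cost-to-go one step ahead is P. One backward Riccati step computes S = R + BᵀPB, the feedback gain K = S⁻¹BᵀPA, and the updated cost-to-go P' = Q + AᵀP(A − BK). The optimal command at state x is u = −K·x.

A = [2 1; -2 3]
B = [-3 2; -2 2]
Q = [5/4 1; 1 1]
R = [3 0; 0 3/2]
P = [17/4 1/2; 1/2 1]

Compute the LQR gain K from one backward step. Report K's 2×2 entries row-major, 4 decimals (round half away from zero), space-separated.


-0.5644 -0.0261 -0.2442 0.6642

BᵀP = [-13.7500 -3.5000; 9.5000 3.0000]
S = R + BᵀPB = [3 0; 0 3/2] + [48.2500 -34.5000; -34.5000 25.0000] = [51.2500 -34.5000; -34.5000 26.5000]
BᵀPA = [-20.5000 -24.2500; 13.0000 18.5000]
K = S⁻¹·BᵀPA = [-0.5644 -0.0261; -0.2442 0.6642]
A−BK = [0.7952 -0.4066; -2.6404 1.6195]
AᵀP(A−BK) = [8.6046 -4.6687; -4.6687 3.3306]
P' = Q + AᵀP(A−BK) = [9.8546 -3.6687; -3.6687 4.3306]
tr(P') = 14.1852


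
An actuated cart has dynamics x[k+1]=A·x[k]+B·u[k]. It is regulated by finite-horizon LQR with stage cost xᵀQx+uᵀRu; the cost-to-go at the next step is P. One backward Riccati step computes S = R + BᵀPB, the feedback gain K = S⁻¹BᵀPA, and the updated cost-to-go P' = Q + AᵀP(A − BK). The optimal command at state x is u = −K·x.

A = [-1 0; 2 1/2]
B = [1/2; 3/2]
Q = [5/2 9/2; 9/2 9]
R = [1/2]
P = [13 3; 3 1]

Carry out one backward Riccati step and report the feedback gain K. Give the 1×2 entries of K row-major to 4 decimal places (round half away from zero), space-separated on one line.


-0.4762 0.1429

BᵀP = [11.0000 3.0000]
S = R + BᵀPB = [1/2] + [10.0000] = [10.5000]
BᵀPA = [-5.0000 1.5000]
K = S⁻¹·BᵀPA = [-0.4762 0.1429]
A−BK = [-0.7619 -0.0714; 2.7143 0.2857]
AᵀP(A−BK) = [2.6190 0.2143; 0.2143 0.0357]
P' = Q + AᵀP(A−BK) = [5.1190 4.7143; 4.7143 9.0357]
tr(P') = 14.1548


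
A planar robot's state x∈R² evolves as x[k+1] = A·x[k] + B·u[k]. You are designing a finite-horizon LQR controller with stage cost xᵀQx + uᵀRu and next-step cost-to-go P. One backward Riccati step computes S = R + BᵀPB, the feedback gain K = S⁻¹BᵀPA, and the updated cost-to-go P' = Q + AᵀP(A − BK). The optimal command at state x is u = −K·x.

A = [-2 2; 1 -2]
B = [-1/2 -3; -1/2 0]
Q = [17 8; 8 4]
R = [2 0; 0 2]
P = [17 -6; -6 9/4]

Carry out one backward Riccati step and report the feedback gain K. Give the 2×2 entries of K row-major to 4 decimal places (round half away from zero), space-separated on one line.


0.0490 -0.0290 0.7690 -0.8872

BᵀP = [-5.5000 1.8750; -51.0000 18.0000]
S = R + BᵀPB = [2 0; 0 2] + [1.8125 16.5000; 16.5000 153.0000] = [3.8125 16.5000; 16.5000 155.0000]
BᵀPA = [12.8750 -14.7500; 120.0000 -138.0000]
K = S⁻¹·BᵀPA = [0.0490 -0.0290; 0.7690 -0.8872]
A−BK = [0.3314 -0.6762; 1.0245 -2.0145]
AᵀP(A−BK) = [1.3418 -1.6584; -1.6584 2.1338]
P' = Q + AᵀP(A−BK) = [18.3418 6.3416; 6.3416 6.1338]
tr(P') = 24.4756


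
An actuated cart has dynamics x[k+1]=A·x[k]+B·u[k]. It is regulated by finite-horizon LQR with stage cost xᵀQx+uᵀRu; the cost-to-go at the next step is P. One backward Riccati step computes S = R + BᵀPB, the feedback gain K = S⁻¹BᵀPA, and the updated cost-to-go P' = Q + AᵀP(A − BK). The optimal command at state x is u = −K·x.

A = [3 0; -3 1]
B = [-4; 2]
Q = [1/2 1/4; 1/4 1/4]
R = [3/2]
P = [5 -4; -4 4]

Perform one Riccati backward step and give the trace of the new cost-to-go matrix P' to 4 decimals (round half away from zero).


3.4961

BᵀP = [-28.0000 24.0000]
S = R + BᵀPB = [3/2] + [160.0000] = [161.5000]
BᵀPA = [-156.0000 24.0000]
K = S⁻¹·BᵀPA = [-0.9659 0.1486]
A−BK = [-0.8638 0.5944; -1.0681 0.7028]
AᵀP(A−BK) = [2.3127 -0.8173; -0.8173 0.4334]
P' = Q + AᵀP(A−BK) = [2.8127 -0.5673; -0.5673 0.6834]
tr(P') = 3.4961


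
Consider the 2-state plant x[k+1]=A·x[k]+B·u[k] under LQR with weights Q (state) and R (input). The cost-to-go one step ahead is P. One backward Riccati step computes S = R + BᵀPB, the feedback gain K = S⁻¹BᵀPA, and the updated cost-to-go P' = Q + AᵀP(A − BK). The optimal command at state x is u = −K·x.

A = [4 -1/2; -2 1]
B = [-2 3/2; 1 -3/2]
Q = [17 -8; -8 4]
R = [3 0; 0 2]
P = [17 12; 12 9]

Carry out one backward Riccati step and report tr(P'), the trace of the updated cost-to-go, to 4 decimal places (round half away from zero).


BᵀP = [-22.0000 -15.0000; 7.5000 4.5000]
S = R + BᵀPB = [3 0; 0 2] + [29.0000 -10.5000; -10.5000 4.5000] = [32.0000 -10.5000; -10.5000 6.5000]
BᵀPA = [-58.0000 -4.0000; 21.0000 0.7500]
K = S⁻¹·BᵀPA = [-1.6010 -0.1854; 0.6445 -0.1841]
A−BK = [-0.1688 -0.5946; 0.5678 0.9092]
AᵀP(A−BK) = [9.6061 1.1125; 1.1125 0.6464]
P' = Q + AᵀP(A−BK) = [26.6061 -6.8875; -6.8875 4.6464]
tr(P') = 31.2526

31.2526


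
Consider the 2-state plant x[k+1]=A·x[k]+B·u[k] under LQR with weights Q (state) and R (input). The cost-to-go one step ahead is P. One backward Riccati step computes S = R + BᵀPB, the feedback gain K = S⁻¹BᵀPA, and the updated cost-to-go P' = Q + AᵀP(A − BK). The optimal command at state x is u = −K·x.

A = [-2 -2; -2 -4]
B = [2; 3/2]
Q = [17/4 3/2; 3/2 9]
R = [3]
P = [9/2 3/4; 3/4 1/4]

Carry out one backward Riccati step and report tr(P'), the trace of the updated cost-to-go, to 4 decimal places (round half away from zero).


BᵀP = [10.1250 1.8750]
S = R + BᵀPB = [3] + [23.0625] = [26.0625]
BᵀPA = [-24.0000 -27.7500]
K = S⁻¹·BᵀPA = [-0.9209 -1.0647]
A−BK = [-0.1583 0.1295; -0.6187 -2.4029]
AᵀP(A−BK) = [2.8993 3.4460; 3.4460 4.4532]
P' = Q + AᵀP(A−BK) = [7.1493 4.9460; 4.9460 13.4532]
tr(P') = 20.6025

20.6025
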